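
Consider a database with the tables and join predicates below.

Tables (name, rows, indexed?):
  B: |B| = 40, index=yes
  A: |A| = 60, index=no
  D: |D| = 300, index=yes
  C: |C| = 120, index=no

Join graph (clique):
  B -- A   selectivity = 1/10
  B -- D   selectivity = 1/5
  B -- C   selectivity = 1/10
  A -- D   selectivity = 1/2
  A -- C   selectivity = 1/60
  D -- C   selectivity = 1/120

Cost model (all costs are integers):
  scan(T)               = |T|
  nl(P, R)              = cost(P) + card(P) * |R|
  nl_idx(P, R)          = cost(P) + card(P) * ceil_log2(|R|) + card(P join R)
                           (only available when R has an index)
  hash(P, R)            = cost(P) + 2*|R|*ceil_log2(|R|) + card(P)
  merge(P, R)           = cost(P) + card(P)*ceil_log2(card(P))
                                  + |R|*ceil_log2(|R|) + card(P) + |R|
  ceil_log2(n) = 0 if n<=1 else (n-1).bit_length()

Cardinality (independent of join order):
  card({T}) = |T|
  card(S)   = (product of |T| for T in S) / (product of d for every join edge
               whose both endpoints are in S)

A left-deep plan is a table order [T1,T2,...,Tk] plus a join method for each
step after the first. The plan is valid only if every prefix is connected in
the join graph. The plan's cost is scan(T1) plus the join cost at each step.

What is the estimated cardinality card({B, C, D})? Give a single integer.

240

Tables in S: B(40), C(120), D(300)
Edges inside S: B-D(d=5), B-C(d=10), D-C(d=120)
numerator = 40 * 120 * 300 = 1440000
denominator = 5 * 10 * 120 = 6000
card(S) = 1440000 / 6000 = 240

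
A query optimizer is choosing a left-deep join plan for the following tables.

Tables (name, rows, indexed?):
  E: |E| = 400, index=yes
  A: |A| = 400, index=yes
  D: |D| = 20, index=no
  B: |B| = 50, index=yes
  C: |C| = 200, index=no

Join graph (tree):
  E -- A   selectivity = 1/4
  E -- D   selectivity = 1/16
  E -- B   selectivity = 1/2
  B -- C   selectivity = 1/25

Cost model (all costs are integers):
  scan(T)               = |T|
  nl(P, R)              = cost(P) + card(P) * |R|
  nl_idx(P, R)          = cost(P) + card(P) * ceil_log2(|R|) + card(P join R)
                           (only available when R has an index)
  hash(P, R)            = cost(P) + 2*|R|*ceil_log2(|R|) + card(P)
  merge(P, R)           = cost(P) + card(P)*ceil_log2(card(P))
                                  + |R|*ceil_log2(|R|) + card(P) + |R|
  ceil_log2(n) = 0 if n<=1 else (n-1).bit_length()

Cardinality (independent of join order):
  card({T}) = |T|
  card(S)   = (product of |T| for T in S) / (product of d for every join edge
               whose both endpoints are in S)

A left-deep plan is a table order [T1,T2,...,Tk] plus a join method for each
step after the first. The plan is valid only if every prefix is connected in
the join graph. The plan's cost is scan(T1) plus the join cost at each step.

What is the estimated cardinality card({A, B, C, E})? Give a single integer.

Tables in S: A(400), B(50), C(200), E(400)
Edges inside S: E-A(d=4), E-B(d=2), B-C(d=25)
numerator = 400 * 50 * 200 * 400 = 1600000000
denominator = 4 * 2 * 25 = 200
card(S) = 1600000000 / 200 = 8000000

8000000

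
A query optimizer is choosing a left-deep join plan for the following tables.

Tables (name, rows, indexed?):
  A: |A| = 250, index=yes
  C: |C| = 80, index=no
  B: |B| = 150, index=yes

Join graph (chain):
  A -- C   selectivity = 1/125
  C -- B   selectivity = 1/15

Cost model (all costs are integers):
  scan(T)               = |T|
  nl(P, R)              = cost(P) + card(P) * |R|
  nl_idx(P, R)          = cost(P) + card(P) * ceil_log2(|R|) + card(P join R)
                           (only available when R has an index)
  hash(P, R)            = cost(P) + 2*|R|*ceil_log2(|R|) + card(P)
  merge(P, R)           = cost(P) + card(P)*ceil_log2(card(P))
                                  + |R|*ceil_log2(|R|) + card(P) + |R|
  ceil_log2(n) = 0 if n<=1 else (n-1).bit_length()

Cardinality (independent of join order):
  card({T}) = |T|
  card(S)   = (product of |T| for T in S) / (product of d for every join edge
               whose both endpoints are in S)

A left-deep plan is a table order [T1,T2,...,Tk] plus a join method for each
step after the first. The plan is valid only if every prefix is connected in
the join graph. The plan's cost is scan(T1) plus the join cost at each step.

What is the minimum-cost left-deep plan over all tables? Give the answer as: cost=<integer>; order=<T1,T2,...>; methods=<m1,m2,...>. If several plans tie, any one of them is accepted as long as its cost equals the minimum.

cost=3440; order=C,A,B; methods=nl_idx,hash

Selinger DP (subsets sized 1..n):
  {A}: scan cost=250, card=250
  {C}: scan cost=80, card=80
  {B}: scan cost=150, card=150
  {AC}: card=160; try (A,nl_idx)→880, (C,hash)→1620, (A,merge)→2970, (C,merge)→3140, (A,hash)→4160, (A,nl)→20080 …(+1); best=880 via (A,nl_idx)
  {BC}: card=800; try (C,hash)→1420, (B,nl_idx)→1520, (B,merge)→2070, (C,merge)→2140, (B,hash)→2560, (B,nl)→12080 …(+1); best=1420 via (C,hash)
  {ABC}: card=1600; try (B,hash)→3440, (B,merge)→3670, (B,nl_idx)→3760, (A,hash)→6220, (A,nl_idx)→9420, (A,merge)→12470 …(+2); best=3440 via (B,hash)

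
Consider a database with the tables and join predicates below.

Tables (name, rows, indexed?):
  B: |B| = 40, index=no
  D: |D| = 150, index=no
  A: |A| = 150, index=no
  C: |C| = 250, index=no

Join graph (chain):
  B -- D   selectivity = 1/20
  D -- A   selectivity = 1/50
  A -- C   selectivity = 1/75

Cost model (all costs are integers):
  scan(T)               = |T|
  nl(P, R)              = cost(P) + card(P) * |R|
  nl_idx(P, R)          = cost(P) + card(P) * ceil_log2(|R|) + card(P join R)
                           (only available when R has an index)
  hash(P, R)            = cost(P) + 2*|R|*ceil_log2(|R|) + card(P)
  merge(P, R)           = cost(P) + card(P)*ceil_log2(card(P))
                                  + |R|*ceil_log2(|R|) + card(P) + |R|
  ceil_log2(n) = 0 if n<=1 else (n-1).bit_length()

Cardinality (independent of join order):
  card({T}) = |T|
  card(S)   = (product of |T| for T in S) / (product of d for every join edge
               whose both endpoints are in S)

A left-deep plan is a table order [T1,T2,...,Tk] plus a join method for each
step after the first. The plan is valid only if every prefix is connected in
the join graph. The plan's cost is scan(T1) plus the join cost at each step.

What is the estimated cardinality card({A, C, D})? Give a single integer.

Tables in S: A(150), C(250), D(150)
Edges inside S: D-A(d=50), A-C(d=75)
numerator = 150 * 250 * 150 = 5625000
denominator = 50 * 75 = 3750
card(S) = 5625000 / 3750 = 1500

1500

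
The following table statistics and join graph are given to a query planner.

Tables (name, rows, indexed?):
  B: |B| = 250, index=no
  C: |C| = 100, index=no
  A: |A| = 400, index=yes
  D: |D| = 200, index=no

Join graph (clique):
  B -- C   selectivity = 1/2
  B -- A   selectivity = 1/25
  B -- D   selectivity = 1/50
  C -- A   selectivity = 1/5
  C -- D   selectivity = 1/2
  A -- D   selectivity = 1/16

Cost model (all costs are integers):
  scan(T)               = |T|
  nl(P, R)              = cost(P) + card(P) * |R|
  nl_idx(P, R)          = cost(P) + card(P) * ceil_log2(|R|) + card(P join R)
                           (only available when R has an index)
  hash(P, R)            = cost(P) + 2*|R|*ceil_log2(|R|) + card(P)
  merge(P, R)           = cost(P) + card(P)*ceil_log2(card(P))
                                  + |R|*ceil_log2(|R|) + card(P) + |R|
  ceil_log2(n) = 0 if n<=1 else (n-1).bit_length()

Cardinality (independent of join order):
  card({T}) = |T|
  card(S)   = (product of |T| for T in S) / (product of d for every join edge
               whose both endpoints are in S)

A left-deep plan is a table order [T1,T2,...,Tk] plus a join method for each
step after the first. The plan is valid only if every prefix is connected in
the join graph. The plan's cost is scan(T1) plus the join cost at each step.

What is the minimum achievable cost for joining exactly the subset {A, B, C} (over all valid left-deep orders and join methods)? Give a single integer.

10200

Selinger DP over subsets of {A,B,C}:
  {B}: scan cost=250, card=250
  {C}: scan cost=100, card=100
  {A}: scan cost=400, card=400
  {BC}: card=12500; try (C,hash)→1900, (B,merge)→3150, (C,merge)→3300, (B,hash)→4200, (B,nl)→25100, (C,nl)→25250; best=1900 via (C,hash)
  {AB}: card=4000; try (B,hash)→4800, (A,merge)→6500, (A,nl_idx)→6500, (B,merge)→6650, (A,hash)→7700, (A,nl)→100250 …(+1); best=4800 via (B,hash)
  {AC}: card=8000; try (C,hash)→2200, (A,merge)→4900, (C,merge)→5200, (A,hash)→7400, (A,nl_idx)→9000, (A,nl)→40100 …(+1); best=2200 via (C,hash)
  {ABC}: card=40000; try (C,hash)→10200, (B,hash)→14200, (A,hash)→21600, (C,merge)→57600, (B,merge)→116450, (A,nl_idx)→154400 …(+4); best=10200 via (C,hash)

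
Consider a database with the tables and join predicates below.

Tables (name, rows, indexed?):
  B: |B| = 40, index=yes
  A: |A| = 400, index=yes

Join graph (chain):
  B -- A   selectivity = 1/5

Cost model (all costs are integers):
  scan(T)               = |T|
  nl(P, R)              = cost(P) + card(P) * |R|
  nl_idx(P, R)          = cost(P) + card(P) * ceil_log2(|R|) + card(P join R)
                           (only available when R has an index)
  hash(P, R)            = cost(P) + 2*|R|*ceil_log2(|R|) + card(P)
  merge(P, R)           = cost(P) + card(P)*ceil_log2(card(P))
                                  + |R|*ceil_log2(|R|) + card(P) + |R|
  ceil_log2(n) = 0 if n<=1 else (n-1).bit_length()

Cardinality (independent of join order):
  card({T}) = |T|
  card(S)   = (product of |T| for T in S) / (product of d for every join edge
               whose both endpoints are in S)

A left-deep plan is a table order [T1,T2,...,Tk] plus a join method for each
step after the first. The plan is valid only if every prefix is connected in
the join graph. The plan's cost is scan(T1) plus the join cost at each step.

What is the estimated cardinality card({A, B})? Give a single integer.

3200

Tables in S: A(400), B(40)
Edges inside S: B-A(d=5)
numerator = 400 * 40 = 16000
denominator = 5 = 5
card(S) = 16000 / 5 = 3200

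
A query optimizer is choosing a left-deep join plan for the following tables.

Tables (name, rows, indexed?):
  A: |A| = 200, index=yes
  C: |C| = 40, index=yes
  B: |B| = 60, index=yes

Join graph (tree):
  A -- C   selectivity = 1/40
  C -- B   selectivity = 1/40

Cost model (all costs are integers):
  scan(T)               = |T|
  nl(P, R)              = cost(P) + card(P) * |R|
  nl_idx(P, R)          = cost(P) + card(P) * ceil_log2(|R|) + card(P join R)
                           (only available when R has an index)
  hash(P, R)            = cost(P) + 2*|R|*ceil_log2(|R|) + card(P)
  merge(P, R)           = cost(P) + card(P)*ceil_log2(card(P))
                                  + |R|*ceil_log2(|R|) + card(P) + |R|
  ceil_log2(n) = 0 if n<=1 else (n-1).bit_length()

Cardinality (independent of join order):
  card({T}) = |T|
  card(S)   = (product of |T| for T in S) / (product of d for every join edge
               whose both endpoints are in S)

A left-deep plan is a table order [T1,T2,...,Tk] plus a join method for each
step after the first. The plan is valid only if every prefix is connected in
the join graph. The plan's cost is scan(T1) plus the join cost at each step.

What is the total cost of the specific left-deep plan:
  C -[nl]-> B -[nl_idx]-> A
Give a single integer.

3220

step 1: scan C: cost=40, card=40
step 2: join B via nl
    card(P join B) = 40*60/(40) = 60
    cost = 40 + 40*60 = 2440
step 3: join A via nl_idx
    card(P join A) = 60*200/(40) = 300
    cost = 2440 + 60*8 + 300 = 3220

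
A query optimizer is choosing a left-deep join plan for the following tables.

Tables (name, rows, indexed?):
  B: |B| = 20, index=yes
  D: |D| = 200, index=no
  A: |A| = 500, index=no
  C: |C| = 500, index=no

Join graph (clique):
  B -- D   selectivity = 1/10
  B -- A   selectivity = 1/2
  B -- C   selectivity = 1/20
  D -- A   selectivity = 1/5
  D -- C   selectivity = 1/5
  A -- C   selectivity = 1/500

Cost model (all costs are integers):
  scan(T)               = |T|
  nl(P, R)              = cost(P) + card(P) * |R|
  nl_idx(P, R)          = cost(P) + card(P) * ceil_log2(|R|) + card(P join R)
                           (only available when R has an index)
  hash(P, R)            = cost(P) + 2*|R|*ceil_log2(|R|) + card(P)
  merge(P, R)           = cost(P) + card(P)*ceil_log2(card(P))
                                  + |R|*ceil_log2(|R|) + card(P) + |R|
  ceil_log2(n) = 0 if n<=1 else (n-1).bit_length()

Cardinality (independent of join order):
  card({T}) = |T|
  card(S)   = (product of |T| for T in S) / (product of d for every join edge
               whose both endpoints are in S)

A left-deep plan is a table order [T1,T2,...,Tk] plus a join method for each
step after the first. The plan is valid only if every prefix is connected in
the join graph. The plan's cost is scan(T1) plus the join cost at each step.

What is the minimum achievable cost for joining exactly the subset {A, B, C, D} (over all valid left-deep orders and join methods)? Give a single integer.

Selinger DP over subsets of {A,B,C,D}:
  {B}: scan cost=20, card=20
  {D}: scan cost=200, card=200
  {A}: scan cost=500, card=500
  {C}: scan cost=500, card=500
  {BD}: card=400; try (B,hash)→600, (B,nl_idx)→1600, (D,merge)→1940, (B,merge)→2120, (D,hash)→3240, (D,nl)→4020 …(+1); best=600 via (B,hash)
  {AB}: card=5000; try (B,hash)→1200, (A,merge)→5140, (B,merge)→5620, (B,nl_idx)→8000, (A,hash)→9040, (A,nl)→10020 …(+1); best=1200 via (B,hash)
  {BC}: card=500; try (B,hash)→1200, (B,nl_idx)→3500, (C,merge)→5140, (B,merge)→5620, (C,hash)→9040, (C,nl)→10020 …(+1); best=1200 via (B,hash)
  {AD}: card=20000; try (D,hash)→4200, (A,merge)→7000, (D,merge)→7300, (A,hash)→9400, (A,nl)→100200, (D,nl)→100500; best=4200 via (D,hash)
  {CD}: card=20000; try (D,hash)→4200, (C,merge)→7000, (D,merge)→7300, (C,hash)→9400, (C,nl)→100200, (D,nl)→100500; best=4200 via (D,hash)
  {AC}: card=500; try (C,hash)→10000, (A,hash)→10000, (C,merge)→10500, (A,merge)→10500, (C,nl)→250500, (A,nl)→250500; best=10000 via (C,hash)
  {ABD}: card=20000; try (D,hash)→9400, (A,merge)→9600, (A,hash)→10000, (B,hash)→24400, (D,merge)→73000, (B,nl_idx)→124200 …(+4); best=9400 via (D,hash)
  {BCD}: card=2000; try (D,hash)→4900, (D,merge)→8000, (C,merge)→9600, (C,hash)→10000, (B,hash)→24400, (D,nl)→101200 …(+4); best=4900 via (D,hash)
  {ABC}: card=250; try (B,hash)→10700, (A,hash)→10700, (A,merge)→11200, (B,nl_idx)→12750, (B,merge)→15120, (C,hash)→15200 …(+4); best=10700 via (B,hash)
  {ACD}: card=4000; try (D,hash)→13700, (D,merge)→16800, (C,hash)→33200, (A,hash)→33200, (D,nl)→110000, (C,merge)→329200 …(+3); best=13700 via (D,hash)
  {ABCD}: card=200; try (D,hash)→14150, (D,merge)→14750, (A,hash)→15900, (B,hash)→17900, (B,nl_idx)→33900, (A,merge)→33900 …(+7); best=14150 via (D,hash)

14150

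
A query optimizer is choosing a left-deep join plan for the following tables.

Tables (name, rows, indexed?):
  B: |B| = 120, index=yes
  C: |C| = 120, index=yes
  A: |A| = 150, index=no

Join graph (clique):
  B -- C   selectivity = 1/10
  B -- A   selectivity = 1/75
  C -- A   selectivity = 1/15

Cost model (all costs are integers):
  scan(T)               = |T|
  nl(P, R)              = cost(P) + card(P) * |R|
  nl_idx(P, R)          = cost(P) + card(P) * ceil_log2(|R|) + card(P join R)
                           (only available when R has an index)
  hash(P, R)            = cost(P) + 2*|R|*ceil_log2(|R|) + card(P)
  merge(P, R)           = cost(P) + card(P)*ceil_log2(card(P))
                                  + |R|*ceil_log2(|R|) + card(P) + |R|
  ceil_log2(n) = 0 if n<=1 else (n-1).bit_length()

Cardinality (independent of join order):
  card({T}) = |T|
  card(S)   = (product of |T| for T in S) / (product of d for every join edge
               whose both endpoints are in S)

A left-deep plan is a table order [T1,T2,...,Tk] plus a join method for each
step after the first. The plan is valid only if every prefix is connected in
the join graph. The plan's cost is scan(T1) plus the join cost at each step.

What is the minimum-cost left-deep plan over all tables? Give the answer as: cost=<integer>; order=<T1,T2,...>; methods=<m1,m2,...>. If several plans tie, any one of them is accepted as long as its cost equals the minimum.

Selinger DP (subsets sized 1..n):
  {B}: scan cost=120, card=120
  {C}: scan cost=120, card=120
  {A}: scan cost=150, card=150
  {BC}: card=1440; try (C,hash)→1920, (B,hash)→1920, (C,merge)→2040, (B,merge)→2040, (C,nl_idx)→2400, (B,nl_idx)→2400 …(+2); best=1920 via (C,hash)
  {AB}: card=240; try (B,nl_idx)→1440, (B,hash)→1980, (A,merge)→2430, (B,merge)→2460, (A,hash)→2640, (A,nl)→18120 …(+1); best=1440 via (B,nl_idx)
  {AC}: card=1200; try (C,hash)→1980, (C,nl_idx)→2400, (A,merge)→2430, (C,merge)→2460, (A,hash)→2640, (A,nl)→18120 …(+1); best=1980 via (C,hash)
  {ABC}: card=192; try (C,nl_idx)→3312, (C,hash)→3360, (C,merge)→4560, (B,hash)→4860, (A,hash)→5760, (B,nl_idx)→10572 …(+5); best=3312 via (C,nl_idx)

cost=3312; order=A,B,C; methods=nl_idx,nl_idx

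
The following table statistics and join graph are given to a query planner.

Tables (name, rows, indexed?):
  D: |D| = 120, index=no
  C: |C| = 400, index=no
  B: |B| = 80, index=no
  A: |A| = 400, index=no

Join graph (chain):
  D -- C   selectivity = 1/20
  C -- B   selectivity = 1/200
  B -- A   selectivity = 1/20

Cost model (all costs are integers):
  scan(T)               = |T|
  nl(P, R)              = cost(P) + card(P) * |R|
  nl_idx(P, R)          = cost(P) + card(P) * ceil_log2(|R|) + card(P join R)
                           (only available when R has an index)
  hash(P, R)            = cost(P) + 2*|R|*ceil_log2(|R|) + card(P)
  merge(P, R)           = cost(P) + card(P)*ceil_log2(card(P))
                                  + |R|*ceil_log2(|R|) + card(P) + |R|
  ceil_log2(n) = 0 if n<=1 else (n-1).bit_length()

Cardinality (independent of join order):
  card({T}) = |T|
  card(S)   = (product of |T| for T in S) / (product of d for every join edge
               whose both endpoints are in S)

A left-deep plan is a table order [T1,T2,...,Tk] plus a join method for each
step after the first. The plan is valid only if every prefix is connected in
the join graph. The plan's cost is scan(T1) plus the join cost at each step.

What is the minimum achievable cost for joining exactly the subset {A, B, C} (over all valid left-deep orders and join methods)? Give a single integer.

Selinger DP over subsets of {A,B,C}:
  {C}: scan cost=400, card=400
  {B}: scan cost=80, card=80
  {A}: scan cost=400, card=400
  {BC}: card=160; try (B,hash)→1920, (C,merge)→4720, (B,merge)→5040, (C,hash)→7360, (C,nl)→32080, (B,nl)→32400; best=1920 via (B,hash)
  {AB}: card=1600; try (B,hash)→1920, (A,merge)→4720, (B,merge)→5040, (A,hash)→7360, (A,nl)→32080, (B,nl)→32400; best=1920 via (B,hash)
  {ABC}: card=3200; try (A,merge)→7360, (A,hash)→9280, (C,hash)→10720, (C,merge)→25120, (A,nl)→65920, (C,nl)→641920; best=7360 via (A,merge)

7360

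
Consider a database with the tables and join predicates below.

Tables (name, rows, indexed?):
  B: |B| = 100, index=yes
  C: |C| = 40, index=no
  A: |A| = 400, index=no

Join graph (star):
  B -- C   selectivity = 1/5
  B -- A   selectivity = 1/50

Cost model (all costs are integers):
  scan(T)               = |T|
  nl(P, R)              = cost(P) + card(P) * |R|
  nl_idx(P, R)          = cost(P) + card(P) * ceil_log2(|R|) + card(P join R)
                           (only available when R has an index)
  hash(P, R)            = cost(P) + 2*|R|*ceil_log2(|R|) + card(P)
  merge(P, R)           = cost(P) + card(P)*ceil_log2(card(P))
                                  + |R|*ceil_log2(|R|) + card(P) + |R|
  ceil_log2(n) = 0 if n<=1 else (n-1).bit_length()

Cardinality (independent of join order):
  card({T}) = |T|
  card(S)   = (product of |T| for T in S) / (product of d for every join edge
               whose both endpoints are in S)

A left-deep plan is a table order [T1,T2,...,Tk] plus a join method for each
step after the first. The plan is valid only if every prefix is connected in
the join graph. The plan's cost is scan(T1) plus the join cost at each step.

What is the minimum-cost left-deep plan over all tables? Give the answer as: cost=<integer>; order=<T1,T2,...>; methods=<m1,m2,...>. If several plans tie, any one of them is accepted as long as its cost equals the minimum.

cost=3480; order=A,B,C; methods=hash,hash

Selinger DP (subsets sized 1..n):
  {B}: scan cost=100, card=100
  {C}: scan cost=40, card=40
  {A}: scan cost=400, card=400
  {BC}: card=800; try (C,hash)→680, (B,merge)→1120, (B,nl_idx)→1120, (C,merge)→1180, (B,hash)→1480, (B,nl)→4040 …(+1); best=680 via (C,hash)
  {AB}: card=800; try (B,hash)→2200, (B,nl_idx)→4000, (A,merge)→4900, (B,merge)→5200, (A,hash)→7400, (A,nl)→40100 …(+1); best=2200 via (B,hash)
  {ABC}: card=6400; try (C,hash)→3480, (A,hash)→8680, (C,merge)→11280, (A,merge)→13480, (C,nl)→34200, (A,nl)→320680; best=3480 via (C,hash)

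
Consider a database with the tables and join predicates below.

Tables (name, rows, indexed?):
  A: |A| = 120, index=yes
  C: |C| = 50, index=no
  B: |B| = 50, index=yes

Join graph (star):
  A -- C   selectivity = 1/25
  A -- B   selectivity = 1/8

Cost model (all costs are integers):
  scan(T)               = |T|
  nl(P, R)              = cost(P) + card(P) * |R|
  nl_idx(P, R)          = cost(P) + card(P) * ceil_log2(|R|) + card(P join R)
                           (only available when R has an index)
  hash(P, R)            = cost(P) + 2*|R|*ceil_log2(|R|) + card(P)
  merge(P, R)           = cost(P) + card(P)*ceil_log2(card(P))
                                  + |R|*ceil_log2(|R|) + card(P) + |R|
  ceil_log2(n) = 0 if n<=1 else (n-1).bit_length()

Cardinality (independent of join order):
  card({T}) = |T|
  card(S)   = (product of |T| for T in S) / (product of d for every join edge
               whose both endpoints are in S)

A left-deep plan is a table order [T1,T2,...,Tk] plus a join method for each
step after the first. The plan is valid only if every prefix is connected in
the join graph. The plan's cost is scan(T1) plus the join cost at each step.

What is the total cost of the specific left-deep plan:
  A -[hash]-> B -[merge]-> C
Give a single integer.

9440

step 1: scan A: cost=120, card=120
step 2: join B via hash
    card(P join B) = 120*50/(8) = 750
    cost = 120 + 2*50*6 + 120 = 840
step 3: join C via merge
    card(P join C) = 750*50/(25) = 1500
    cost = 840 + 750*10 + 50*6 + 750 + 50 = 9440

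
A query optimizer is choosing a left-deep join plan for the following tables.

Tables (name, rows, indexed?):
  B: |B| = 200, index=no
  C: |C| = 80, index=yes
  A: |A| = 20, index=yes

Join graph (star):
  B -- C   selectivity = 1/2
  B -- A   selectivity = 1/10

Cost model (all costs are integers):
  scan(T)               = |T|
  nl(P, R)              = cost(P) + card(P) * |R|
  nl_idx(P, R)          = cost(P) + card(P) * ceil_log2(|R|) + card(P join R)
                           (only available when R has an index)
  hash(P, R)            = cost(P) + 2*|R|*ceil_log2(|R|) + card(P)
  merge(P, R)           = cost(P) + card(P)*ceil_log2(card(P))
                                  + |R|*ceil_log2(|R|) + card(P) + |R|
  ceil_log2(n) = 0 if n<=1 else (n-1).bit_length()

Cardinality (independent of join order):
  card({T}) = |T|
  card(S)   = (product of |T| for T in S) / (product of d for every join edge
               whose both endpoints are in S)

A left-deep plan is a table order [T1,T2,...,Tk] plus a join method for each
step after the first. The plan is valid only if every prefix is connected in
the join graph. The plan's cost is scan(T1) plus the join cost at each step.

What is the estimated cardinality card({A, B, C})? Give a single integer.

16000

Tables in S: A(20), B(200), C(80)
Edges inside S: B-C(d=2), B-A(d=10)
numerator = 20 * 200 * 80 = 320000
denominator = 2 * 10 = 20
card(S) = 320000 / 20 = 16000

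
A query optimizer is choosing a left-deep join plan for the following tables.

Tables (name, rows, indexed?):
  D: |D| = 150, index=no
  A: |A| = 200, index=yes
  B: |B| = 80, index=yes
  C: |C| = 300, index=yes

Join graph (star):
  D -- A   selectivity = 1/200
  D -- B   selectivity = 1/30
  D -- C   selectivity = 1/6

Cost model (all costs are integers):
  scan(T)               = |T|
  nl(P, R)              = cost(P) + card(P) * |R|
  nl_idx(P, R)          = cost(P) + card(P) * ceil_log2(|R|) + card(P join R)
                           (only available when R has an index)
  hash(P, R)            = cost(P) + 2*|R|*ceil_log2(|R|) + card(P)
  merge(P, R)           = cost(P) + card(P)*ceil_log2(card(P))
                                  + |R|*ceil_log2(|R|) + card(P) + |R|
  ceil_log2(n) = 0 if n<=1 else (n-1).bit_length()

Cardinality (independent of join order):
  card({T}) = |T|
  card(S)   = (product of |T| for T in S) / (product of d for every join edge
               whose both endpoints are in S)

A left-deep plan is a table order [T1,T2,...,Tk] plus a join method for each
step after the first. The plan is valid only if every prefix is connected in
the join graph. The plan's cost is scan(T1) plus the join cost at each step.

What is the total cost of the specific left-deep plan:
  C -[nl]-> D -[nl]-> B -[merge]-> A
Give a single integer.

967100

step 1: scan C: cost=300, card=300
step 2: join D via nl
    card(P join D) = 300*150/(6) = 7500
    cost = 300 + 300*150 = 45300
step 3: join B via nl
    card(P join B) = 7500*80/(30) = 20000
    cost = 45300 + 7500*80 = 645300
step 4: join A via merge
    card(P join A) = 20000*200/(200) = 20000
    cost = 645300 + 20000*15 + 200*8 + 20000 + 200 = 967100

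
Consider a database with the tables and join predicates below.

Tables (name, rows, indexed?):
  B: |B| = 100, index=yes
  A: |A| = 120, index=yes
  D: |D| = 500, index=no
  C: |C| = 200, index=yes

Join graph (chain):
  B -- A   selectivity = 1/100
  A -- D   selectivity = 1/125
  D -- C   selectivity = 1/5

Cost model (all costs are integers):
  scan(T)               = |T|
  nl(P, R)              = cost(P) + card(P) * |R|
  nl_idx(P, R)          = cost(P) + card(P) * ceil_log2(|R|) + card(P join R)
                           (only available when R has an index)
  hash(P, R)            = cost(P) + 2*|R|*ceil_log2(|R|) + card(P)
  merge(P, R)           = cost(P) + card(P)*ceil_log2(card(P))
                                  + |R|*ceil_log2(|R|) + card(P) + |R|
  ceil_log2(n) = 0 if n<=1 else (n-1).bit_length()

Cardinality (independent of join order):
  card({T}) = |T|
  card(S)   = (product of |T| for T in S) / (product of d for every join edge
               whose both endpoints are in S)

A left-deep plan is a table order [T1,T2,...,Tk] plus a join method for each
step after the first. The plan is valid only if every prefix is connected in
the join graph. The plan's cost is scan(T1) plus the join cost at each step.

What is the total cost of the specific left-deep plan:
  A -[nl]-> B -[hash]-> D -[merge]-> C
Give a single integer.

step 1: scan A: cost=120, card=120
step 2: join B via nl
    card(P join B) = 120*100/(100) = 120
    cost = 120 + 120*100 = 12120
step 3: join D via hash
    card(P join D) = 120*500/(125) = 480
    cost = 12120 + 2*500*9 + 120 = 21240
step 4: join C via merge
    card(P join C) = 480*200/(5) = 19200
    cost = 21240 + 480*9 + 200*8 + 480 + 200 = 27840

27840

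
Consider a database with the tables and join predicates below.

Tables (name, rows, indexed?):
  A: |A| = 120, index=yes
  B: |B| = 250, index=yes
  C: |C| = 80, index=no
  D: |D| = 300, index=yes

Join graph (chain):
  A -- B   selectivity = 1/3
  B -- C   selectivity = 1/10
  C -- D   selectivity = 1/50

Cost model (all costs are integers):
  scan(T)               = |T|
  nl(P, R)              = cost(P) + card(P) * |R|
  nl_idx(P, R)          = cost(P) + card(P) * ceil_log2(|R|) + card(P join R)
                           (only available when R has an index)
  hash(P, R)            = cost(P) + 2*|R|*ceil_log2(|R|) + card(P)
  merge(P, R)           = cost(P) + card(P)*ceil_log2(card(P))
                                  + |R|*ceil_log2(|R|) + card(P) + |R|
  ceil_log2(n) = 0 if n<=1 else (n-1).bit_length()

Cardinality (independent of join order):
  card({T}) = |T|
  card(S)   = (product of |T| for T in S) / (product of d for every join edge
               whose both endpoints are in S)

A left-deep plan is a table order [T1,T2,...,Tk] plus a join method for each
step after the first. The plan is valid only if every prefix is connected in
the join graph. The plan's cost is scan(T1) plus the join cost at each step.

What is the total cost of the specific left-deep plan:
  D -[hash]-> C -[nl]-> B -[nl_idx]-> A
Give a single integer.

step 1: scan D: cost=300, card=300
step 2: join C via hash
    card(P join C) = 300*80/(50) = 480
    cost = 300 + 2*80*7 + 300 = 1720
step 3: join B via nl
    card(P join B) = 480*250/(10) = 12000
    cost = 1720 + 480*250 = 121720
step 4: join A via nl_idx
    card(P join A) = 12000*120/(3) = 480000
    cost = 121720 + 12000*7 + 480000 = 685720

685720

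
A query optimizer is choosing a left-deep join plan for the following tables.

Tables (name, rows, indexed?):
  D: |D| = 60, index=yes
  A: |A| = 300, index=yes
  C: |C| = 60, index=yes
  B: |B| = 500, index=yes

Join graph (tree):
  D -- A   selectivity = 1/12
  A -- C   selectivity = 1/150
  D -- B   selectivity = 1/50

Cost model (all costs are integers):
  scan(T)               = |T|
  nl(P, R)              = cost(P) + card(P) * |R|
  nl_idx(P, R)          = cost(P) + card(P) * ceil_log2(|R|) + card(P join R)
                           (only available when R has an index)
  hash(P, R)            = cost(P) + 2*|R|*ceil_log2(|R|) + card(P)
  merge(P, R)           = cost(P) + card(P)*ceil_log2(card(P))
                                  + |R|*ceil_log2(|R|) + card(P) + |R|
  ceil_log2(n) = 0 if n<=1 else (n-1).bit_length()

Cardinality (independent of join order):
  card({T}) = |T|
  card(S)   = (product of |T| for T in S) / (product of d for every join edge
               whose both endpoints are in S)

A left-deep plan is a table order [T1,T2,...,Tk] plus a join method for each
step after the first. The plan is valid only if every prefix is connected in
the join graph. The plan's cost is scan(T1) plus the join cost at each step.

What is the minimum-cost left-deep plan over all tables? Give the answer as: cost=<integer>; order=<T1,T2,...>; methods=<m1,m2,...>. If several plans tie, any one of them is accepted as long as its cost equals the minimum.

Selinger DP (subsets sized 1..n):
  {D}: scan cost=60, card=60
  {A}: scan cost=300, card=300
  {C}: scan cost=60, card=60
  {B}: scan cost=500, card=500
  {AD}: card=1500; try (D,hash)→1320, (A,nl_idx)→2100, (A,merge)→3480, (D,nl_idx)→3600, (D,merge)→3720, (A,hash)→5520 …(+2); best=1320 via (D,hash)
  {BD}: card=600; try (B,nl_idx)→1200, (D,hash)→1720, (D,nl_idx)→4100, (B,merge)→5480, (D,merge)→5920, (B,hash)→9120 …(+2); best=1200 via (B,nl_idx)
  {AC}: card=120; try (A,nl_idx)→720, (C,hash)→1320, (C,nl_idx)→2220, (A,merge)→3480, (C,merge)→3720, (A,hash)→5520 …(+2); best=720 via (A,nl_idx)
  {ACD}: card=600; try (D,hash)→1560, (D,nl_idx)→2040, (D,merge)→2100, (C,hash)→3540, (D,nl)→7920, (C,nl_idx)→10920 …(+2); best=1560 via (D,hash)
  {ABD}: card=15000; try (A,hash)→7200, (A,merge)→10800, (B,hash)→11820, (A,nl_idx)→21600, (B,merge)→24320, (B,nl_idx)→29820 …(+2); best=7200 via (A,hash)
  {ABCD}: card=6000; try (B,hash)→11160, (B,nl_idx)→12960, (B,merge)→13160, (C,hash)→22920, (C,nl_idx)→103200, (C,merge)→232620 …(+2); best=11160 via (B,hash)

cost=11160; order=C,A,D,B; methods=nl_idx,hash,hash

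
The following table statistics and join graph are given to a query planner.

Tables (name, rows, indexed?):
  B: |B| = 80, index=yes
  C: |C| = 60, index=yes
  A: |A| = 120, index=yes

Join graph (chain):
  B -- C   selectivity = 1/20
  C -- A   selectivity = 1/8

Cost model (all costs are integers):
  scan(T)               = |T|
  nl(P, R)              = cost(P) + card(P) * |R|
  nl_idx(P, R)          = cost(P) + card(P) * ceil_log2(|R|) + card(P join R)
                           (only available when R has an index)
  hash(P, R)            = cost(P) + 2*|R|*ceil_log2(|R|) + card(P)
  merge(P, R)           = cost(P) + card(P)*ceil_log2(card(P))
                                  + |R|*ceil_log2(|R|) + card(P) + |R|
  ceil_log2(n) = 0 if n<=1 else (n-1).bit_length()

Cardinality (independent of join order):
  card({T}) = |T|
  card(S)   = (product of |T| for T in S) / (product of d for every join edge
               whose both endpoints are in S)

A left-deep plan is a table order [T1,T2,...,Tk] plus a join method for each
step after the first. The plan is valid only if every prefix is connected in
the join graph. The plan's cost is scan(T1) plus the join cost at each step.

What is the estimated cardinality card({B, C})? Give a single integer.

Tables in S: B(80), C(60)
Edges inside S: B-C(d=20)
numerator = 80 * 60 = 4800
denominator = 20 = 20
card(S) = 4800 / 20 = 240

240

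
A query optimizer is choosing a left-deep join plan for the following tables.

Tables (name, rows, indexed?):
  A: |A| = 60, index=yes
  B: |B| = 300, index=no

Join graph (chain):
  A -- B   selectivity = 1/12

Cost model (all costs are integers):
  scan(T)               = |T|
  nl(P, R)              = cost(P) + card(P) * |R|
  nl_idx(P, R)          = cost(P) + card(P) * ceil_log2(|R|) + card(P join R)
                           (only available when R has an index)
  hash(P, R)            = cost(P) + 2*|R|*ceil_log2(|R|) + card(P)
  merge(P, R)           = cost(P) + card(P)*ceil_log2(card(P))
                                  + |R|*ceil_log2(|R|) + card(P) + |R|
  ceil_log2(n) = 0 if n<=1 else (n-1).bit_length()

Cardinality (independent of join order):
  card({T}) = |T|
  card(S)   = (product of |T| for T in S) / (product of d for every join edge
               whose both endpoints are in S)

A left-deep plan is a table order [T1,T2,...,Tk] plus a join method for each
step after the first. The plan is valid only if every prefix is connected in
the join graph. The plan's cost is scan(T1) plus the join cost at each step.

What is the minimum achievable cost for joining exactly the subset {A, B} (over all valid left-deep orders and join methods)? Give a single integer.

1320

Selinger DP over subsets of {A,B}:
  {A}: scan cost=60, card=60
  {B}: scan cost=300, card=300
  {AB}: card=1500; try (A,hash)→1320, (B,merge)→3480, (A,nl_idx)→3600, (A,merge)→3720, (B,hash)→5520, (B,nl)→18060 …(+1); best=1320 via (A,hash)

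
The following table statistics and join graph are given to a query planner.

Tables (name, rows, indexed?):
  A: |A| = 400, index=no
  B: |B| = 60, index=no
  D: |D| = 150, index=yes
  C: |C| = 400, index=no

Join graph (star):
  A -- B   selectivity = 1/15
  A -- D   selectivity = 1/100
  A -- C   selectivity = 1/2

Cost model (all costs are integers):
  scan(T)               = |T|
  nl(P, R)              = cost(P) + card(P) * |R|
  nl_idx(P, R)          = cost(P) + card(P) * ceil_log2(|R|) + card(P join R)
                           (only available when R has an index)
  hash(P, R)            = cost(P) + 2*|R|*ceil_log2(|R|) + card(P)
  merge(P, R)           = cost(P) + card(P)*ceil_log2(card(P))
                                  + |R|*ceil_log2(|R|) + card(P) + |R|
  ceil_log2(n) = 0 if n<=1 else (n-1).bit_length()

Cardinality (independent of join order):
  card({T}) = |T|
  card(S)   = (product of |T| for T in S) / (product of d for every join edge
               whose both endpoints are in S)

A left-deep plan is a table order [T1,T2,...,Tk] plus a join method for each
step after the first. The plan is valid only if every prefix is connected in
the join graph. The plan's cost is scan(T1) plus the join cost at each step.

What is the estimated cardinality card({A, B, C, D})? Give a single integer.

480000

Tables in S: A(400), B(60), C(400), D(150)
Edges inside S: A-B(d=15), A-D(d=100), A-C(d=2)
numerator = 400 * 60 * 400 * 150 = 1440000000
denominator = 15 * 100 * 2 = 3000
card(S) = 1440000000 / 3000 = 480000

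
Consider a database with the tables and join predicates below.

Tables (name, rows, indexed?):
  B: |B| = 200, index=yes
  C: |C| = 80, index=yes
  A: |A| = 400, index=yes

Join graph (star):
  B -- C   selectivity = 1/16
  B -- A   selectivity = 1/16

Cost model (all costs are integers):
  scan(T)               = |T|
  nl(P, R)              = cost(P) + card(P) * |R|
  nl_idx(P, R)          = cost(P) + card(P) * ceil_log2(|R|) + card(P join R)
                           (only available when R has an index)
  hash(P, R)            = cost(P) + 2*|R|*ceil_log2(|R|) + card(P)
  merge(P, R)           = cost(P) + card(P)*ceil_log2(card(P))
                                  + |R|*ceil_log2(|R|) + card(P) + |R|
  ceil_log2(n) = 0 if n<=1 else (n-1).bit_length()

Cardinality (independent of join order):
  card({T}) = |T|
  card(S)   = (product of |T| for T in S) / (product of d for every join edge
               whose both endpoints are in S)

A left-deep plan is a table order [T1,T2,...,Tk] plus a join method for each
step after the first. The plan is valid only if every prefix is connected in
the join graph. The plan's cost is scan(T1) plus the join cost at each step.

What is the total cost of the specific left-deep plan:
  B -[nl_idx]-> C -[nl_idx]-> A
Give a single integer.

step 1: scan B: cost=200, card=200
step 2: join C via nl_idx
    card(P join C) = 200*80/(16) = 1000
    cost = 200 + 200*7 + 1000 = 2600
step 3: join A via nl_idx
    card(P join A) = 1000*400/(16) = 25000
    cost = 2600 + 1000*9 + 25000 = 36600

36600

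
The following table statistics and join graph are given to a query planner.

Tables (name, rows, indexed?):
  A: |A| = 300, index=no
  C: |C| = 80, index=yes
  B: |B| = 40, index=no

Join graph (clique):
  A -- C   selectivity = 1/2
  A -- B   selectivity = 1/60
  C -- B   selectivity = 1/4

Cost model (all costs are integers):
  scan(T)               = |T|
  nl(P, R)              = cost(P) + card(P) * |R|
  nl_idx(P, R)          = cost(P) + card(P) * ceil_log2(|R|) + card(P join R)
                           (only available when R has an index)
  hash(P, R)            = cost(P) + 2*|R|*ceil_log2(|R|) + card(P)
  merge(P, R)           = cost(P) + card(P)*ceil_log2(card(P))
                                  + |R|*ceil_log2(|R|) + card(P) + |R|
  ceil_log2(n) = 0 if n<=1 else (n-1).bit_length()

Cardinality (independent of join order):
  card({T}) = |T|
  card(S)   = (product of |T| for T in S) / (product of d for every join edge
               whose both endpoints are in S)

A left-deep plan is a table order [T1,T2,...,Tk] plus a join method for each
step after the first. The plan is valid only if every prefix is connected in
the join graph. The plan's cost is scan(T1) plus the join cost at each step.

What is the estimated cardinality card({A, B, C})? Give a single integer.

2000

Tables in S: A(300), B(40), C(80)
Edges inside S: A-C(d=2), A-B(d=60), C-B(d=4)
numerator = 300 * 40 * 80 = 960000
denominator = 2 * 60 * 4 = 480
card(S) = 960000 / 480 = 2000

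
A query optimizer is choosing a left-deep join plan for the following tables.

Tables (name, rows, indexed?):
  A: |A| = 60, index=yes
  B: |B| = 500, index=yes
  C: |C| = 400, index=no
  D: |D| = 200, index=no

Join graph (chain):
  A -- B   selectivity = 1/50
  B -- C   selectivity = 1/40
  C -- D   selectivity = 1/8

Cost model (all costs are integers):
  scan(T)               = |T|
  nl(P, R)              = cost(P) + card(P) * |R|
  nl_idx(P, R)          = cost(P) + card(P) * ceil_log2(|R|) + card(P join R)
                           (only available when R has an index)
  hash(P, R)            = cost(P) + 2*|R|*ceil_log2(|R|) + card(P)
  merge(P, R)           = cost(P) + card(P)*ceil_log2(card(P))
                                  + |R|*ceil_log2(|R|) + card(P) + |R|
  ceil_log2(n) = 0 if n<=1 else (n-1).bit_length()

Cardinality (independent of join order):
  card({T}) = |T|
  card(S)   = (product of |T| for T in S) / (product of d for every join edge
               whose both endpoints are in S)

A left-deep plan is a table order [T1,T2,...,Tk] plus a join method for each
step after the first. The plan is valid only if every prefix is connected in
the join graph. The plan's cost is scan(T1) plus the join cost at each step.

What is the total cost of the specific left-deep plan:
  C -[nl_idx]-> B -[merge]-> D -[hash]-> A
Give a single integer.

206520

step 1: scan C: cost=400, card=400
step 2: join B via nl_idx
    card(P join B) = 400*500/(40) = 5000
    cost = 400 + 400*9 + 5000 = 9000
step 3: join D via merge
    card(P join D) = 5000*200/(8) = 125000
    cost = 9000 + 5000*13 + 200*8 + 5000 + 200 = 80800
step 4: join A via hash
    card(P join A) = 125000*60/(50) = 150000
    cost = 80800 + 2*60*6 + 125000 = 206520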